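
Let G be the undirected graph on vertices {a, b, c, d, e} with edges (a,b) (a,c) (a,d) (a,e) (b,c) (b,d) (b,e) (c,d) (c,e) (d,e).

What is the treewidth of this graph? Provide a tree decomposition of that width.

Treewidth 4.
One such decomposition:
Bags: B1 = {a, b, c, d, e}
Tree: (single bag)

With just one bag of size 5, the width is 5 − 1 = 4, so tw(G) ≤ 4. Conversely, {a, b, c, d, e} is a clique of size 5, and the vertices of any clique must share a bag in every tree decomposition; so some bag has ≥ 5 vertices and tw(G) ≥ 4. Hence tw(G) = 4 exactly.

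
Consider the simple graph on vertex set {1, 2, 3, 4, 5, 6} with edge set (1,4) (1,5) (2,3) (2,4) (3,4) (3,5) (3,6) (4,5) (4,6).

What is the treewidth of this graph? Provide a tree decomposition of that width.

Treewidth 2.
One optimal decomposition is:
Bags: B1 = {3, 4, 5}  B2 = {1, 4, 5}  B3 = {2, 3, 4}  B4 = {3, 4, 6}
Tree: B1–B2, B1–B3, B3–B4

Every bag has size at most 3, so the width is 3 − 1 = 2 and tw(G) ≤ 2. For the lower bound, the 3 vertices {1, 4, 5} are pairwise adjacent, and any tree decomposition puts a clique entirely inside one bag — forcing width ≥ 2. Combining the bounds, tw(G) = 2.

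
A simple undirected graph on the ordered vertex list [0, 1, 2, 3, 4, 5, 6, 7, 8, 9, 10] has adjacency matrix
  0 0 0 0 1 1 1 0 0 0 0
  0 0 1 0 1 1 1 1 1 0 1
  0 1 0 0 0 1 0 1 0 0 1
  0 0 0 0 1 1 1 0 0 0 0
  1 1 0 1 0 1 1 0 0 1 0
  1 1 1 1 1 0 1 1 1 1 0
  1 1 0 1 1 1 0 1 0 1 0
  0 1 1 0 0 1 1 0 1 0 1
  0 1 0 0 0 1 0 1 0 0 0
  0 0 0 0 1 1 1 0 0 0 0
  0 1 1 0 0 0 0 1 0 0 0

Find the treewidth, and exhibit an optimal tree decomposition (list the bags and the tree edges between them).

Treewidth 3.
One optimal decomposition is:
Bags: B1 = {1, 4, 5, 6}  B2 = {1, 5, 6, 7}  B3 = {1, 2, 5, 7}  B4 = {1, 2, 7, 10}  B5 = {3, 4, 5, 6}  B6 = {0, 4, 5, 6}  B7 = {1, 5, 7, 8}  B8 = {4, 5, 6, 9}
Tree: B1–B2, B2–B3, B3–B4, B1–B5, B1–B6, B2–B7, B1–B8

Each bag holds 4 vertices, so the decomposition has width 3, which upper-bounds the treewidth. For the lower bound, the 4 vertices {1, 2, 7, 10} are pairwise adjacent, and any tree decomposition puts a clique entirely inside one bag — forcing width ≥ 3. Hence tw(G) = 3 exactly.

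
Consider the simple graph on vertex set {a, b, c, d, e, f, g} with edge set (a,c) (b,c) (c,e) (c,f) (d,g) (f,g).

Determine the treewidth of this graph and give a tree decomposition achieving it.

The largest bag has 2 vertices, giving width 1; this decomposition certifies tw(G) ≤ 1. Any graph with an edge has treewidth ≥ 1, and G has the edge f–c. Combining the bounds, tw(G) = 1.

Treewidth 1.
Bags: B1 = {c, f}  B2 = {a, c}  B3 = {b, c}  B4 = {f, g}  B5 = {d, g}  B6 = {c, e}
Tree: B1–B2, B1–B3, B1–B4, B4–B5, B2–B6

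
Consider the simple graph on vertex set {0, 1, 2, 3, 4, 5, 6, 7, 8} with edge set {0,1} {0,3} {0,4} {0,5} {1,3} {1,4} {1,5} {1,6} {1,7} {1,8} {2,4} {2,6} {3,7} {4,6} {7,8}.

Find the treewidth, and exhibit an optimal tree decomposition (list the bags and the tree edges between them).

Treewidth 2.
One such decomposition:
Bags: B1 = {0, 1, 4}  B2 = {0, 1, 3}  B3 = {1, 4, 6}  B4 = {1, 3, 7}  B5 = {2, 4, 6}  B6 = {0, 1, 5}  B7 = {1, 7, 8}
Tree: B1–B2, B1–B3, B2–B4, B3–B5, B2–B6, B4–B7

Every bag has size at most 3, so the width is 3 − 1 = 2 and tw(G) ≤ 2. On the other hand G contains the 3-clique {0, 1, 3}. A clique must lie in a single bag of any decomposition, so no decomposition can have width below 2. Hence tw(G) = 2 exactly.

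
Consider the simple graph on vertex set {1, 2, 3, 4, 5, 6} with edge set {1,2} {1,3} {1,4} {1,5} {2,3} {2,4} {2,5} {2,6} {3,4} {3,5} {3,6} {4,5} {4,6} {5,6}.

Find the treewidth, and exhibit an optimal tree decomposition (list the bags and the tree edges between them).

Each bag holds 5 vertices, so the decomposition has width 4, which upper-bounds the treewidth. Conversely, {1, 2, 3, 4, 5} is a clique of size 5, and the vertices of any clique must share a bag in every tree decomposition; so some bag has ≥ 5 vertices and tw(G) ≥ 4. Hence tw(G) = 4 exactly.

Treewidth 4.
One optimal decomposition is:
Bags: B1 = {1, 2, 3, 4, 5}  B2 = {2, 3, 4, 5, 6}
Tree: B1–B2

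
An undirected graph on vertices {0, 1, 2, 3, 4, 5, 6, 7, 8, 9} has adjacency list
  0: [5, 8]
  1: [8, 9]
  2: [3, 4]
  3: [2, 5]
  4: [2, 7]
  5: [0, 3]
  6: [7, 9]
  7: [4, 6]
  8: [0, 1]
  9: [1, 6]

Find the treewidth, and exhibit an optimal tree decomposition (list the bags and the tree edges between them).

Treewidth 2.
One such decomposition:
Bags: B1 = {6, 7, 9}  B2 = {1, 7, 9}  B3 = {1, 7, 8}  B4 = {0, 7, 8}  B5 = {0, 5, 7}  B6 = {3, 5, 7}  B7 = {2, 3, 7}  B8 = {2, 4, 7}
Tree: B1–B2, B2–B3, B3–B4, B4–B5, B5–B6, B6–B7, B7–B8

Each bag holds 3 vertices, so the decomposition has width 2, which upper-bounds the treewidth. Since 7–6–9–1–8–0–5–3–2–4–7 is a cycle in G, G is not acyclic. Forests are exactly the graphs of treewidth ≤ 1, so tw(G) ≥ 2. Therefore the treewidth is 2.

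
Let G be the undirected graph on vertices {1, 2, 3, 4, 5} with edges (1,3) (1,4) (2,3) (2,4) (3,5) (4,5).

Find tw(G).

A width-2 tree decomposition is:
Bags: B1 = {1, 3, 4}  B2 = {3, 4, 5}  B3 = {2, 3, 4}
Tree: B1–B2, B2–B3
Every bag has size at most 3, so the width is 3 − 1 = 2 and tw(G) ≤ 2. For the lower bound, G contains the cycle 3–1–4–5–3, so G is not a forest; only forests have treewidth ≤ 1, hence tw(G) ≥ 2. Hence tw(G) = 2 exactly.

2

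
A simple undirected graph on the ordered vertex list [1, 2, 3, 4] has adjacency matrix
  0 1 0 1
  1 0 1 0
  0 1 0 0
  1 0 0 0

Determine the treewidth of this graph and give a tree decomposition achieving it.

The largest bag has 2 vertices, giving width 1; this decomposition certifies tw(G) ≤ 1. Any graph with an edge has treewidth ≥ 1, and G has the edge 3–2. The upper and lower bounds meet at 1, so that is the treewidth.

Treewidth 1.
Bags: B1 = {2, 3}  B2 = {1, 2}  B3 = {1, 4}
Tree: B1–B2, B2–B3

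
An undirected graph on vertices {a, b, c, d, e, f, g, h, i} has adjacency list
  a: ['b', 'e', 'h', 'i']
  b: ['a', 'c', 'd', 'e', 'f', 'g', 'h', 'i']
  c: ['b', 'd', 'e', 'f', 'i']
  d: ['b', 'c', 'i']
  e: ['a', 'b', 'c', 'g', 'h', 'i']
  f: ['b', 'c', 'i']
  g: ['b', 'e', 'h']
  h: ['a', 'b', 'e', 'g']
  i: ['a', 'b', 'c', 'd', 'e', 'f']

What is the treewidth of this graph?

3

A width-3 tree decomposition is:
Bags: B1 = {b, c, e, i}  B2 = {b, c, d, i}  B3 = {b, c, f, i}  B4 = {a, b, e, i}  B5 = {a, b, e, h}  B6 = {b, e, g, h}
Tree: B1–B2, B1–B3, B1–B4, B4–B5, B5–B6
The largest bag has 4 vertices, giving width 3; this decomposition certifies tw(G) ≤ 3. Conversely, {b, e, g, h} is a clique of size 4, and the vertices of any clique must share a bag in every tree decomposition; so some bag has ≥ 4 vertices and tw(G) ≥ 3. Therefore the treewidth is 3.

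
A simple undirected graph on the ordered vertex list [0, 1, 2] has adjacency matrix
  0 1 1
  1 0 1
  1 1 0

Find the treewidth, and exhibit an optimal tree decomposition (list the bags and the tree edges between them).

With just one bag of size 3, the width is 3 − 1 = 2, so tw(G) ≤ 2. On the other hand G contains the 3-clique {0, 1, 2}. A clique must lie in a single bag of any decomposition, so no decomposition can have width below 2. Therefore the treewidth is 2.

Treewidth 2.
One such decomposition:
Bags: B1 = {0, 1, 2}
Tree: (single bag)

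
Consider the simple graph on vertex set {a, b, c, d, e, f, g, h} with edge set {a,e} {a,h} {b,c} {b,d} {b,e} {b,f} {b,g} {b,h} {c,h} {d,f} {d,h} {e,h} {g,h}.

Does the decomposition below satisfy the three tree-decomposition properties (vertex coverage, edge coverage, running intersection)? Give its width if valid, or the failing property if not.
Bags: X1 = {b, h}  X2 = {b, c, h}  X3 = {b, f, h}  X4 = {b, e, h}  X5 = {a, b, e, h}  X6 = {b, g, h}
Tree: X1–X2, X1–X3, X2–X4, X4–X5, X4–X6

No — vertex d appears in no bag.

A tree decomposition must satisfy three properties: every vertex lies in some bag; for every edge, both endpoints lie together in some bag; and for every vertex, the bags containing it form a connected subtree. Here vertex d appears in no bag, so the decomposition is invalid.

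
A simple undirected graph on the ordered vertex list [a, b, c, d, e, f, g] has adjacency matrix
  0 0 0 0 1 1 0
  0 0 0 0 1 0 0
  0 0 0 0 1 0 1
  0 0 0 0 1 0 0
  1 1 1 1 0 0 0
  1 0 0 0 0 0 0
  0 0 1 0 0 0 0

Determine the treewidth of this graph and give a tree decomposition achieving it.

Each bag holds 2 vertices, so the decomposition has width 1, which upper-bounds the treewidth. G has an edge, so its treewidth is at least 1. Hence tw(G) = 1 exactly.

Treewidth 1.
One such decomposition:
Bags: B1 = {a, e}  B2 = {c, e}  B3 = {a, f}  B4 = {c, g}  B5 = {d, e}  B6 = {b, e}
Tree: B1–B2, B1–B3, B2–B4, B1–B5, B5–B6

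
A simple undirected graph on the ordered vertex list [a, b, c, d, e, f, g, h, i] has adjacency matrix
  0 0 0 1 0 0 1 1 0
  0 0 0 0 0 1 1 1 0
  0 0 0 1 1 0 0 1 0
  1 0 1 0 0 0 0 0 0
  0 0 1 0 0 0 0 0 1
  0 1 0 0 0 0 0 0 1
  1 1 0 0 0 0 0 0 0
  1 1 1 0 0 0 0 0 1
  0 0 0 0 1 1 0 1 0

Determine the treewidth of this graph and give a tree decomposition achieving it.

Each bag holds 4 vertices, so the decomposition has width 3, which upper-bounds the treewidth. For the lower bound: the 4 vertex sets {c,d,e}, {a}, {h}, {b,f,g,i} are disjoint, each induces a connected subgraph, and every pair is joined by at least one edge of G. Contracting each set to a single vertex therefore yields K_{4} as a minor, and since treewidth is minor-monotone, tw(G) ≥ tw(K_{4}) = 3. Hence tw(G) = 3 exactly.

Treewidth 3.
One such decomposition:
Bags: B1 = {a, c, d, e}  B2 = {a, c, e, h}  B3 = {a, e, h, i}  B4 = {a, g, h, i}  B5 = {b, g, h, i}  B6 = {b, f, g, i}
Tree: B1–B2, B2–B3, B3–B4, B4–B5, B5–B6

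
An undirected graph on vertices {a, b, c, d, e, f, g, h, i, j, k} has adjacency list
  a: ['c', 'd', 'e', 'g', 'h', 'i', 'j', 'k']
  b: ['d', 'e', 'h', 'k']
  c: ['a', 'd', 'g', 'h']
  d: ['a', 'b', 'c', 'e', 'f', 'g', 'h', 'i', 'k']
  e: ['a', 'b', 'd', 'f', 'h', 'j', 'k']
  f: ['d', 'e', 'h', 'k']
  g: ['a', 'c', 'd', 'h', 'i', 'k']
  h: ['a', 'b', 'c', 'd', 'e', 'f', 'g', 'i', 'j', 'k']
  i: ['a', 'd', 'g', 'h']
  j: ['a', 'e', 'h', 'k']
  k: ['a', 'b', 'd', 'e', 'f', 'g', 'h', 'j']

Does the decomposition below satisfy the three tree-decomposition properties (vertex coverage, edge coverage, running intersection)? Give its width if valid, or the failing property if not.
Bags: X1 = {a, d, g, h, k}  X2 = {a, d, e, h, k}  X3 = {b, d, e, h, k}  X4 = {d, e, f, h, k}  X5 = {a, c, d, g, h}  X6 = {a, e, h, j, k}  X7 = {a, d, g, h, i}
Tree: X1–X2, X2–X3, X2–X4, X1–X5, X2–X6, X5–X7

Every vertex of G appears in some bag (union = {a, b, c, d, e, f, g, h, i, j, k}); every edge is covered by a bag; and for each vertex v the set of bags containing v is connected in the bag tree. The decomposition is therefore valid. The largest bag has 5 vertices, so the width is 4.

Yes; width 4.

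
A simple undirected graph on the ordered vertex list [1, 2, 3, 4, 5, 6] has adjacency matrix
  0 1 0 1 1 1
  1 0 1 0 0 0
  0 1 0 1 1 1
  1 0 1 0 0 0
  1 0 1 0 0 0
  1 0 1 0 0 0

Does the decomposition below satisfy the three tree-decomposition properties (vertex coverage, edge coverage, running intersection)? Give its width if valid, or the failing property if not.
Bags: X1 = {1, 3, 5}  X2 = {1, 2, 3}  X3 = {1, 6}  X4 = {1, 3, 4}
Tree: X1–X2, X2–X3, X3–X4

No — edge (3,6) lies in no bag.

A tree decomposition must satisfy three properties: every vertex lies in some bag; for every edge, both endpoints lie together in some bag; and for every vertex, the bags containing it form a connected subtree. Here edge (3,6) lies in no bag, so the decomposition is invalid.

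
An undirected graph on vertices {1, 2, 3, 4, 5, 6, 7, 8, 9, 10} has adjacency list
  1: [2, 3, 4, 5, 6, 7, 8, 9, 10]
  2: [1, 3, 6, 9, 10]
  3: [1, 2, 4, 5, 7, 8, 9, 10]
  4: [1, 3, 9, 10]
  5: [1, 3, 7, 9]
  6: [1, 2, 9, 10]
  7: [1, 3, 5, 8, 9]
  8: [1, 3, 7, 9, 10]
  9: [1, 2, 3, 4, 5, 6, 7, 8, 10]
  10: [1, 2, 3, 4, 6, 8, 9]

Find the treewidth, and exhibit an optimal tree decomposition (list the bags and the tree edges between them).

Treewidth 4.
One optimal decomposition is:
Bags: B1 = {1, 3, 8, 9, 10}  B2 = {1, 3, 4, 9, 10}  B3 = {1, 2, 3, 9, 10}  B4 = {1, 3, 7, 8, 9}  B5 = {1, 2, 6, 9, 10}  B6 = {1, 3, 5, 7, 9}
Tree: B1–B2, B2–B3, B1–B4, B3–B5, B4–B6

Each bag holds 5 vertices, so the decomposition has width 4, which upper-bounds the treewidth. Conversely, {1, 3, 8, 9, 10} is a clique of size 5, and the vertices of any clique must share a bag in every tree decomposition; so some bag has ≥ 5 vertices and tw(G) ≥ 4. The upper and lower bounds meet at 4, so that is the treewidth.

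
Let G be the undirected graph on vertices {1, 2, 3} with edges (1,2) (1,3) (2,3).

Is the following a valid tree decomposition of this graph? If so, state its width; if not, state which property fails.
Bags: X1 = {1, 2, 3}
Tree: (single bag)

Yes; width 2.

Checking the three conditions: (i) the bags cover all of {1, 2, 3}; (ii) for each edge, some bag contains both endpoints; (iii) the bags containing any fixed vertex form a subtree. All hold, so the decomposition is valid with width 3 − 1 = 2.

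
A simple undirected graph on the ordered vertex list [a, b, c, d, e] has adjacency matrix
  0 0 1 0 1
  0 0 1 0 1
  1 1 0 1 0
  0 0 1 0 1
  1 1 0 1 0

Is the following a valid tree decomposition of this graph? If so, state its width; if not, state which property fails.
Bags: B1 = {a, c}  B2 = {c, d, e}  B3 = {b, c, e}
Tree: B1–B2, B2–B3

A tree decomposition must satisfy three properties: every vertex lies in some bag; for every edge, both endpoints lie together in some bag; and for every vertex, the bags containing it form a connected subtree. Here edge (e,a) lies in no bag, so the decomposition is invalid.

No — edge (e,a) lies in no bag.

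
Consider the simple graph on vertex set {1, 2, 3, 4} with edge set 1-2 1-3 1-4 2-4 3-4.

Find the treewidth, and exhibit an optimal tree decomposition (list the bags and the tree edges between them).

Treewidth 2.
One optimal decomposition is:
Bags: B1 = {1, 3, 4}  B2 = {1, 2, 4}
Tree: B1–B2

The largest bag has 3 vertices, giving width 2; this decomposition certifies tw(G) ≤ 2. On the other hand G contains the 3-clique {1, 2, 4}. A clique must lie in a single bag of any decomposition, so no decomposition can have width below 2. Hence tw(G) = 2 exactly.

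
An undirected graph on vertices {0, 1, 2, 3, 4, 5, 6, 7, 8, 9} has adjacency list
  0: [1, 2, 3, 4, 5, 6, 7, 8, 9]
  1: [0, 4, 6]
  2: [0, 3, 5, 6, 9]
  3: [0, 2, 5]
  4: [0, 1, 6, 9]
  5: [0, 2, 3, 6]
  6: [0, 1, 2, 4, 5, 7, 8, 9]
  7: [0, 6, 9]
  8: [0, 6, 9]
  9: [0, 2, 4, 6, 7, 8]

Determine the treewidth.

3

A width-3 tree decomposition is:
Bags: B1 = {0, 4, 6, 9}  B2 = {0, 1, 4, 6}  B3 = {0, 6, 7, 9}  B4 = {0, 2, 6, 9}  B5 = {0, 2, 5, 6}  B6 = {0, 2, 3, 5}  B7 = {0, 6, 8, 9}
Tree: B1–B2, B1–B3, B3–B4, B4–B5, B5–B6, B4–B7
Every bag has size at most 4, so the width is 4 − 1 = 3 and tw(G) ≤ 3. For the lower bound, the 4 vertices {0, 2, 3, 5} are pairwise adjacent, and any tree decomposition puts a clique entirely inside one bag — forcing width ≥ 3. Hence tw(G) = 3 exactly.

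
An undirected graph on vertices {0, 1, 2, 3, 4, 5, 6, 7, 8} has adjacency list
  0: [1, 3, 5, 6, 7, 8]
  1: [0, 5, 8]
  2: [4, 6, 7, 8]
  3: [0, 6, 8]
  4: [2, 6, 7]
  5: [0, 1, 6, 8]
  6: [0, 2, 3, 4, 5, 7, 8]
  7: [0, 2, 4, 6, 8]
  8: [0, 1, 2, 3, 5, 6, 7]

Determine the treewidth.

3

A width-3 tree decomposition is:
Bags: B1 = {0, 6, 7, 8}  B2 = {0, 5, 6, 8}  B3 = {0, 1, 5, 8}  B4 = {2, 6, 7, 8}  B5 = {0, 3, 6, 8}  B6 = {2, 4, 6, 7}
Tree: B1–B2, B2–B3, B1–B4, B2–B5, B4–B6
The largest bag has 4 vertices, giving width 3; this decomposition certifies tw(G) ≤ 3. For the lower bound, the 4 vertices {0, 1, 5, 8} are pairwise adjacent, and any tree decomposition puts a clique entirely inside one bag — forcing width ≥ 3. Therefore the treewidth is 3.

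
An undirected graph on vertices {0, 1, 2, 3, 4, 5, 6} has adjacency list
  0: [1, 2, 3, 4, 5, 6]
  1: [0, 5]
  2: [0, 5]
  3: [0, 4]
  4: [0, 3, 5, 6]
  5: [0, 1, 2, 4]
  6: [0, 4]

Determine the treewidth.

2

A width-2 tree decomposition is:
Bags: B1 = {0, 3, 4}  B2 = {0, 4, 6}  B3 = {0, 4, 5}  B4 = {0, 1, 5}  B5 = {0, 2, 5}
Tree: B1–B2, B2–B3, B3–B4, B4–B5
Every bag has size at most 3, so the width is 3 − 1 = 2 and tw(G) ≤ 2. On the other hand G contains the 3-clique {0, 1, 5}. A clique must lie in a single bag of any decomposition, so no decomposition can have width below 2. Combining the bounds, tw(G) = 2.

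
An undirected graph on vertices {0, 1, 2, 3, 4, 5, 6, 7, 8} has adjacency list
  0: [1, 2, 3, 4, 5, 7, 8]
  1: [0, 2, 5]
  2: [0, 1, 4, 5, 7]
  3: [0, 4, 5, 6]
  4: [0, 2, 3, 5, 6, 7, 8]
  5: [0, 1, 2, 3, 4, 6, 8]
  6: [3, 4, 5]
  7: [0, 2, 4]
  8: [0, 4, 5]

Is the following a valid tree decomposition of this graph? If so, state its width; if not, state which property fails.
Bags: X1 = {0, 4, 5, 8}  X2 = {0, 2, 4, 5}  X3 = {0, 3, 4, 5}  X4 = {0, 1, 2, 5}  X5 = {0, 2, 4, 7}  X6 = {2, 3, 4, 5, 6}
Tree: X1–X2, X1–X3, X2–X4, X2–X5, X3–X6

A tree decomposition must satisfy three properties: every vertex lies in some bag; for every edge, both endpoints lie together in some bag; and for every vertex, the bags containing it form a connected subtree. Here bags containing vertex 2 are not connected in the tree, so the decomposition is invalid.

No — bags containing vertex 2 are not connected in the tree.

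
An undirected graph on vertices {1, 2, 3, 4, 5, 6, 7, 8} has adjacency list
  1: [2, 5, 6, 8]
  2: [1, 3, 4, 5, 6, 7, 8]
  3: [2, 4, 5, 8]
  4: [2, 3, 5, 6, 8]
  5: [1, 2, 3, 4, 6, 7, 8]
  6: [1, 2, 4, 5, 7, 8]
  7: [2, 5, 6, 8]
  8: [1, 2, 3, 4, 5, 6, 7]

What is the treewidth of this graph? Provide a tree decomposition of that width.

Every bag has size at most 5, so the width is 5 − 1 = 4 and tw(G) ≤ 4. On the other hand G contains the 5-clique {2, 3, 4, 5, 8}. A clique must lie in a single bag of any decomposition, so no decomposition can have width below 4. Combining the bounds, tw(G) = 4.

Treewidth 4.
One such decomposition:
Bags: B1 = {2, 4, 5, 6, 8}  B2 = {1, 2, 5, 6, 8}  B3 = {2, 3, 4, 5, 8}  B4 = {2, 5, 6, 7, 8}
Tree: B1–B2, B1–B3, B2–B4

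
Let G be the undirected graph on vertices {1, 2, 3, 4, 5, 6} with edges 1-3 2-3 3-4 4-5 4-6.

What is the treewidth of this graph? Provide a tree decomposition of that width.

Each bag holds 2 vertices, so the decomposition has width 1, which upper-bounds the treewidth. Since G has at least one edge (e.g. 4–3), it is not an edgeless graph, so tw(G) ≥ 1. Therefore the treewidth is 1.

Treewidth 1.
One optimal decomposition is:
Bags: B1 = {3, 4}  B2 = {4, 5}  B3 = {4, 6}  B4 = {2, 3}  B5 = {1, 3}
Tree: B1–B2, B1–B3, B1–B4, B1–B5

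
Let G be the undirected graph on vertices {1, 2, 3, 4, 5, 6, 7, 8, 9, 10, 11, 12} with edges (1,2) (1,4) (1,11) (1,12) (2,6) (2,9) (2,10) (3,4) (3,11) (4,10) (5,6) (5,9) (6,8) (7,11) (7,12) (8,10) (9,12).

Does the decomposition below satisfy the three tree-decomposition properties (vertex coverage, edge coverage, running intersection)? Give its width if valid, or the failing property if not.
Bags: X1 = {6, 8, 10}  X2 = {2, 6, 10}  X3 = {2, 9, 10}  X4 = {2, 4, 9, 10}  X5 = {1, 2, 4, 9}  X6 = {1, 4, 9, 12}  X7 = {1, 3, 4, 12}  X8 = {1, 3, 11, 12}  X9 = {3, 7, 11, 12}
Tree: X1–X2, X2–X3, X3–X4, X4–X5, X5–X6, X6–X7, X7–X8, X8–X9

No — vertex 5 appears in no bag.

A tree decomposition must satisfy three properties: every vertex lies in some bag; for every edge, both endpoints lie together in some bag; and for every vertex, the bags containing it form a connected subtree. Here vertex 5 appears in no bag, so the decomposition is invalid.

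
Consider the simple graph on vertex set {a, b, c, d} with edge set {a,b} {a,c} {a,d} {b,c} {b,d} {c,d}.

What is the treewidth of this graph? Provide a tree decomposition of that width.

A single bag containing all 4 vertices is trivially a valid decomposition of width 3. Conversely, {a, b, c, d} is a clique of size 4, and the vertices of any clique must share a bag in every tree decomposition; so some bag has ≥ 4 vertices and tw(G) ≥ 3. Hence tw(G) = 3 exactly.

Treewidth 3.
One optimal decomposition is:
Bags: B1 = {a, b, c, d}
Tree: (single bag)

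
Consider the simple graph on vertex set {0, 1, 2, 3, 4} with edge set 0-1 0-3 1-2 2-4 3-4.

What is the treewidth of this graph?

2

A width-2 tree decomposition is:
Bags: B1 = {0, 1, 2}  B2 = {0, 2, 4}  B3 = {0, 3, 4}
Tree: B1–B2, B2–B3
Every bag has size at most 3, so the width is 3 − 1 = 2 and tw(G) ≤ 2. The edges 0–1–2–4–3–0 form a cycle, so G is not a tree and its treewidth is at least 2. The upper and lower bounds meet at 2, so that is the treewidth.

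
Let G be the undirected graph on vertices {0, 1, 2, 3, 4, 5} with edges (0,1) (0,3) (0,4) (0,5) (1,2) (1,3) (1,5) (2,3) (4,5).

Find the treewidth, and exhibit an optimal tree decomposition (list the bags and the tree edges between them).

Treewidth 2.
Bags: B1 = {0, 1, 3}  B2 = {0, 1, 5}  B3 = {1, 2, 3}  B4 = {0, 4, 5}
Tree: B1–B2, B1–B3, B2–B4

Every bag has size at most 3, so the width is 3 − 1 = 2 and tw(G) ≤ 2. Conversely, {0, 1, 3} is a clique of size 3, and the vertices of any clique must share a bag in every tree decomposition; so some bag has ≥ 3 vertices and tw(G) ≥ 2. Combining the bounds, tw(G) = 2.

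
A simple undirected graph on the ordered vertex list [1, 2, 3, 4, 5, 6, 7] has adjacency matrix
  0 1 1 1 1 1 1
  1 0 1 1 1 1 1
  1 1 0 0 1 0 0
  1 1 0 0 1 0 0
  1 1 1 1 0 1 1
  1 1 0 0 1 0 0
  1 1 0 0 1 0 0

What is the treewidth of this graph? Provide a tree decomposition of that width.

The largest bag has 4 vertices, giving width 3; this decomposition certifies tw(G) ≤ 3. For the lower bound, the 4 vertices {1, 2, 3, 5} are pairwise adjacent, and any tree decomposition puts a clique entirely inside one bag — forcing width ≥ 3. Hence tw(G) = 3 exactly.

Treewidth 3.
One optimal decomposition is:
Bags: B1 = {1, 2, 4, 5}  B2 = {1, 2, 5, 6}  B3 = {1, 2, 3, 5}  B4 = {1, 2, 5, 7}
Tree: B1–B2, B2–B3, B3–B4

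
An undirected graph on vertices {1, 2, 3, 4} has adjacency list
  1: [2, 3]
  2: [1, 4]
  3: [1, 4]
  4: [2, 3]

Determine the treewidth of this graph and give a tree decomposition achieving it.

Every bag has size at most 3, so the width is 3 − 1 = 2 and tw(G) ≤ 2. The edges 2–1–3–4–2 form a cycle, so G is not a tree and its treewidth is at least 2. The upper and lower bounds meet at 2, so that is the treewidth.

Treewidth 2.
One optimal decomposition is:
Bags: B1 = {1, 2, 3}  B2 = {2, 3, 4}
Tree: B1–B2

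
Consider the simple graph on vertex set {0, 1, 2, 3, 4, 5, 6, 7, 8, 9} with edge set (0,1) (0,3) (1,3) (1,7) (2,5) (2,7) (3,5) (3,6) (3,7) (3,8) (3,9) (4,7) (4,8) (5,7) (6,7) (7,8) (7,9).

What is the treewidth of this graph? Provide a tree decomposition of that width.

Every bag has size at most 3, so the width is 3 − 1 = 2 and tw(G) ≤ 2. For the lower bound, the 3 vertices {0, 1, 3} are pairwise adjacent, and any tree decomposition puts a clique entirely inside one bag — forcing width ≥ 2. Therefore the treewidth is 2.

Treewidth 2.
One such decomposition:
Bags: B1 = {1, 3, 7}  B2 = {0, 1, 3}  B3 = {3, 5, 7}  B4 = {3, 7, 9}  B5 = {3, 6, 7}  B6 = {3, 7, 8}  B7 = {4, 7, 8}  B8 = {2, 5, 7}
Tree: B1–B2, B1–B3, B1–B4, B1–B5, B3–B6, B6–B7, B3–B8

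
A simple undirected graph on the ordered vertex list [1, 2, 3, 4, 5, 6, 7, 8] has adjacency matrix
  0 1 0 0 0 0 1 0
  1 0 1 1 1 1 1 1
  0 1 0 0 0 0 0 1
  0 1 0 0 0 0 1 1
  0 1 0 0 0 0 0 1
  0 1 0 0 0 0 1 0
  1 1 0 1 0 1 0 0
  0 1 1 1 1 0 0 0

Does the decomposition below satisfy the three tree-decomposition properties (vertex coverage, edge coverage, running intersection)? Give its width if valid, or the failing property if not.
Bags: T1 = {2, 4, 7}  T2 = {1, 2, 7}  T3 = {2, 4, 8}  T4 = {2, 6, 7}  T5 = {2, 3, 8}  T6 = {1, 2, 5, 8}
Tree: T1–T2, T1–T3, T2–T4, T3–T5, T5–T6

No — bags containing vertex 1 are not connected in the tree.

A tree decomposition must satisfy three properties: every vertex lies in some bag; for every edge, both endpoints lie together in some bag; and for every vertex, the bags containing it form a connected subtree. Here bags containing vertex 1 are not connected in the tree, so the decomposition is invalid.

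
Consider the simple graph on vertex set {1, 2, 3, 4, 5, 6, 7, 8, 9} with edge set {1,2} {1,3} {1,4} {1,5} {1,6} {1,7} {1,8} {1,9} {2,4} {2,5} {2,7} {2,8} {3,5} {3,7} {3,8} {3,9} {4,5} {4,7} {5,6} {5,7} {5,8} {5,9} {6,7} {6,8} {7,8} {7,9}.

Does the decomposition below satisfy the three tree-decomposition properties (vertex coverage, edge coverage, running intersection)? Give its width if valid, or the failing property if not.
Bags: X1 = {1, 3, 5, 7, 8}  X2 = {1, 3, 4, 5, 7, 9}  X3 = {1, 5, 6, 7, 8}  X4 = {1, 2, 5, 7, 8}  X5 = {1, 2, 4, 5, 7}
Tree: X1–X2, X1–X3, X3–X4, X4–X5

A tree decomposition must satisfy three properties: every vertex lies in some bag; for every edge, both endpoints lie together in some bag; and for every vertex, the bags containing it form a connected subtree. Here bags containing vertex 4 are not connected in the tree, so the decomposition is invalid.

No — bags containing vertex 4 are not connected in the tree.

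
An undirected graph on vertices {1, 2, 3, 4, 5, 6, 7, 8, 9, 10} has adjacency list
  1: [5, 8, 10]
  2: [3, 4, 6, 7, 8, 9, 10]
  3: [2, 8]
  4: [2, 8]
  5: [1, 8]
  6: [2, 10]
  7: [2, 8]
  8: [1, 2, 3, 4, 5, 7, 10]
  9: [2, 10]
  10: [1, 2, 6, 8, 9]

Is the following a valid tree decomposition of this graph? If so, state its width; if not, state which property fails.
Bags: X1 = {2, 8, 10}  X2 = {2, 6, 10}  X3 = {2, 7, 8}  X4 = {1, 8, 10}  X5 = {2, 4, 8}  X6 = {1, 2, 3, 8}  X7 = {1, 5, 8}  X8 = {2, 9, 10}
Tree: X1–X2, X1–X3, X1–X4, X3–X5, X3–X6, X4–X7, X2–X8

No — bags containing vertex 1 are not connected in the tree.

A tree decomposition must satisfy three properties: every vertex lies in some bag; for every edge, both endpoints lie together in some bag; and for every vertex, the bags containing it form a connected subtree. Here bags containing vertex 1 are not connected in the tree, so the decomposition is invalid.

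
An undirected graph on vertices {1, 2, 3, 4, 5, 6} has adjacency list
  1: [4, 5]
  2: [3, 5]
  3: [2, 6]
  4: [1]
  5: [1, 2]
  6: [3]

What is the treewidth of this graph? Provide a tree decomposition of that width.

Treewidth 1.
One optimal decomposition is:
Bags: B1 = {3, 6}  B2 = {2, 3}  B3 = {2, 5}  B4 = {1, 5}  B5 = {1, 4}
Tree: B1–B2, B2–B3, B3–B4, B4–B5

The largest bag has 2 vertices, giving width 1; this decomposition certifies tw(G) ≤ 1. Any graph with an edge has treewidth ≥ 1, and G has the edge 6–3. The upper and lower bounds meet at 1, so that is the treewidth.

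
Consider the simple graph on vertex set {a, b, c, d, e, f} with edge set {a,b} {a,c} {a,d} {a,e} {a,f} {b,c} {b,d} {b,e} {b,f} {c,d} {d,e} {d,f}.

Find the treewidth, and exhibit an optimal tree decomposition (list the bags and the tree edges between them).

Treewidth 3.
One optimal decomposition is:
Bags: B1 = {a, b, c, d}  B2 = {a, b, d, f}  B3 = {a, b, d, e}
Tree: B1–B2, B1–B3

Each bag holds 4 vertices, so the decomposition has width 3, which upper-bounds the treewidth. Conversely, {a, b, d, e} is a clique of size 4, and the vertices of any clique must share a bag in every tree decomposition; so some bag has ≥ 4 vertices and tw(G) ≥ 3. Hence tw(G) = 3 exactly.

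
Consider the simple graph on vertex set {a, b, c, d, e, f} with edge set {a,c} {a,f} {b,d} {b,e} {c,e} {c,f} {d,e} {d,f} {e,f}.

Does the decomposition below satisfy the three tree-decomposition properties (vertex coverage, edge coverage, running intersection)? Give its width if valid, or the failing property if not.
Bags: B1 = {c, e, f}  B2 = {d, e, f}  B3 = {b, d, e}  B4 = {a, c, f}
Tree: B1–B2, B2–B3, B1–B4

Vertex coverage: the bags together contain {a, b, c, d, e, f}, the full vertex set. Edge coverage: each edge of G has both endpoints in at least one bag. Running intersection: for every vertex, the bags containing it form a connected subtree. All three properties hold, so this is a valid tree decomposition of width max|bag| − 1 = 2, and hence tw(G) ≤ 2.

Yes; width 2.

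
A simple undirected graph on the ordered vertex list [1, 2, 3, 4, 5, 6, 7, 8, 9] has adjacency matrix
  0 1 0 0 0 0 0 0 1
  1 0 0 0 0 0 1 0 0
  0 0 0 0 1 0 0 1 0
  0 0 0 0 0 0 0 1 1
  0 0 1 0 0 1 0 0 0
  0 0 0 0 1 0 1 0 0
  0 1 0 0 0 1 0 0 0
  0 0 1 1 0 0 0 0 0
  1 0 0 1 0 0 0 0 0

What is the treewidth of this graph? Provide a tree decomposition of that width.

Every bag has size at most 3, so the width is 3 − 1 = 2 and tw(G) ≤ 2. The edges 9–4–8–3–5–6–7–2–1–9 form a cycle, so G is not a tree and its treewidth is at least 2. The upper and lower bounds meet at 2, so that is the treewidth.

Treewidth 2.
Bags: B1 = {4, 8, 9}  B2 = {3, 8, 9}  B3 = {3, 5, 9}  B4 = {5, 6, 9}  B5 = {6, 7, 9}  B6 = {2, 7, 9}  B7 = {1, 2, 9}
Tree: B1–B2, B2–B3, B3–B4, B4–B5, B5–B6, B6–B7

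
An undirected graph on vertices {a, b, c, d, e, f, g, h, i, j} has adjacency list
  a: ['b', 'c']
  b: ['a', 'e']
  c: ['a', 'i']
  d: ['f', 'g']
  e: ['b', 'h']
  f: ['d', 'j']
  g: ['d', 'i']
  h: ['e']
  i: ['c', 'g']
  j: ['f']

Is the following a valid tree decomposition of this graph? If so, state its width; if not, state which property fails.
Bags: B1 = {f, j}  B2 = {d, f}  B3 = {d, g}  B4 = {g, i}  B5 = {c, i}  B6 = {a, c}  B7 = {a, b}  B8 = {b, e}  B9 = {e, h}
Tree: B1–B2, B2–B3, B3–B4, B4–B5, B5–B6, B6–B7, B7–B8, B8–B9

Every vertex of G appears in some bag (union = {a, b, c, d, e, f, g, h, i, j}); every edge is covered by a bag; and for each vertex v the set of bags containing v is connected in the bag tree. The decomposition is therefore valid. The largest bag has 2 vertices, so the width is 1.

Yes; width 1.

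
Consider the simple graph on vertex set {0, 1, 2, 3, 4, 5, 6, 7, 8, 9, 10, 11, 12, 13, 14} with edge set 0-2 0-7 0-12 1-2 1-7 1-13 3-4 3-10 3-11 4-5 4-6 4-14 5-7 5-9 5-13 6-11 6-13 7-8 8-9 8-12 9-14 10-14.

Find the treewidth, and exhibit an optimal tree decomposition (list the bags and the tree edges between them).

Treewidth 3.
One optimal decomposition is:
Bags: B1 = {0, 2, 8, 12}  B2 = {0, 2, 7, 8}  B3 = {1, 2, 7, 8}  B4 = {1, 7, 8, 9}  B5 = {1, 5, 7, 9}  B6 = {1, 5, 9, 13}  B7 = {5, 9, 13, 14}  B8 = {4, 5, 13, 14}  B9 = {4, 6, 13, 14}  B10 = {4, 6, 10, 14}  B11 = {3, 4, 6, 10}  B12 = {3, 6, 10, 11}
Tree: B1–B2, B2–B3, B3–B4, B4–B5, B5–B6, B6–B7, B7–B8, B8–B9, B9–B10, B10–B11, B11–B12

Each bag holds 4 vertices, so the decomposition has width 3, which upper-bounds the treewidth. For the lower bound: the 4 vertex sets {0,2,12}, {8}, {7}, {1,5,9,13} are disjoint, each induces a connected subgraph, and every pair is joined by at least one edge of G. Contracting each set to a single vertex therefore yields K_{4} as a minor, and since treewidth is minor-monotone, tw(G) ≥ tw(K_{4}) = 3. Hence tw(G) = 3 exactly.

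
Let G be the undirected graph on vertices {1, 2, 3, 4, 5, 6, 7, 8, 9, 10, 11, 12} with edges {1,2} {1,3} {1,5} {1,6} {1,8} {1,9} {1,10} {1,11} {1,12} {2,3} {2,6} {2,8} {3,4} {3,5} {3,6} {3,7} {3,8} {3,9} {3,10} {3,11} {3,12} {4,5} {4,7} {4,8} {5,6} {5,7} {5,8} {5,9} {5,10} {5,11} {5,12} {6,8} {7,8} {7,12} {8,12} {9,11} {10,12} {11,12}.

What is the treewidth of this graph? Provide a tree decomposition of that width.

Treewidth 4.
One optimal decomposition is:
Bags: B1 = {1, 3, 5, 11, 12}  B2 = {1, 3, 5, 9, 11}  B3 = {1, 3, 5, 8, 12}  B4 = {3, 5, 7, 8, 12}  B5 = {1, 3, 5, 6, 8}  B6 = {1, 2, 3, 6, 8}  B7 = {1, 3, 5, 10, 12}  B8 = {3, 4, 5, 7, 8}
Tree: B1–B2, B1–B3, B3–B4, B3–B5, B5–B6, B1–B7, B4–B8

Every bag has size at most 5, so the width is 5 − 1 = 4 and tw(G) ≤ 4. For the lower bound, the 5 vertices {1, 2, 3, 6, 8} are pairwise adjacent, and any tree decomposition puts a clique entirely inside one bag — forcing width ≥ 4. Hence tw(G) = 4 exactly.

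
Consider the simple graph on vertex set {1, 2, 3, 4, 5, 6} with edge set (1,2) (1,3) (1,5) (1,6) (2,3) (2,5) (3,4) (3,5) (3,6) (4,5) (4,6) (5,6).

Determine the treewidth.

A width-3 tree decomposition is:
Bags: B1 = {1, 3, 5, 6}  B2 = {1, 2, 3, 5}  B3 = {3, 4, 5, 6}
Tree: B1–B2, B1–B3
The largest bag has 4 vertices, giving width 3; this decomposition certifies tw(G) ≤ 3. Conversely, {1, 2, 3, 5} is a clique of size 4, and the vertices of any clique must share a bag in every tree decomposition; so some bag has ≥ 4 vertices and tw(G) ≥ 3. Therefore the treewidth is 3.

3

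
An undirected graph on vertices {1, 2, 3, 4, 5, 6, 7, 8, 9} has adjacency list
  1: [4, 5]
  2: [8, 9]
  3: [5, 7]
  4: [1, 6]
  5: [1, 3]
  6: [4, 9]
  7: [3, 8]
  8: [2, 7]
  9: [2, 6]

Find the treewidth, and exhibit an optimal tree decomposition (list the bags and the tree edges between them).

Treewidth 2.
One such decomposition:
Bags: B1 = {1, 4, 5}  B2 = {3, 4, 5}  B3 = {3, 4, 7}  B4 = {4, 7, 8}  B5 = {2, 4, 8}  B6 = {2, 4, 9}  B7 = {4, 6, 9}
Tree: B1–B2, B2–B3, B3–B4, B4–B5, B5–B6, B6–B7

Each bag holds 3 vertices, so the decomposition has width 2, which upper-bounds the treewidth. The edges 4–1–5–3–7–8–2–9–6–4 form a cycle, so G is not a tree and its treewidth is at least 2. Combining the bounds, tw(G) = 2.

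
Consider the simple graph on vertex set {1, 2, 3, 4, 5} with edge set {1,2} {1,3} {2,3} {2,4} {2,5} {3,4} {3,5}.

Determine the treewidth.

A width-2 tree decomposition is:
Bags: B1 = {2, 3, 4}  B2 = {2, 3, 5}  B3 = {1, 2, 3}
Tree: B1–B2, B2–B3
Each bag holds 3 vertices, so the decomposition has width 2, which upper-bounds the treewidth. For the lower bound, the 3 vertices {1, 2, 3} are pairwise adjacent, and any tree decomposition puts a clique entirely inside one bag — forcing width ≥ 2. Therefore the treewidth is 2.

2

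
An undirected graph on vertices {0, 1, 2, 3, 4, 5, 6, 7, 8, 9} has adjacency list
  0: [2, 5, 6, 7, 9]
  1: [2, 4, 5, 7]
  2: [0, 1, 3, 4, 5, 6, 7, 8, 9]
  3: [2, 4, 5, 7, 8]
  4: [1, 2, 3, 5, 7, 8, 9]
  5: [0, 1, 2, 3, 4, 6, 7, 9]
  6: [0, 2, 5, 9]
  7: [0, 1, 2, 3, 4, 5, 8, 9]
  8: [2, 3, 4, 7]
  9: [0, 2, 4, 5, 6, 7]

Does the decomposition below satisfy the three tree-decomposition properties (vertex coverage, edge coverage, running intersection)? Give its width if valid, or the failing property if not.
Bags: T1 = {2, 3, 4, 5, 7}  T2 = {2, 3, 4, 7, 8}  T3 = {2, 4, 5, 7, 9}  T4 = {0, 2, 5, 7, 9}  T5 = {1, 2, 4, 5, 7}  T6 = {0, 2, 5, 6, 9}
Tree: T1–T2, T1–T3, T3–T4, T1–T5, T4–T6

Yes; width 4.

Vertex coverage: the bags together contain {0, 1, 2, 3, 4, 5, 6, 7, 8, 9}, the full vertex set. Edge coverage: each edge of G has both endpoints in at least one bag. Running intersection: for every vertex, the bags containing it form a connected subtree. All three properties hold, so this is a valid tree decomposition of width max|bag| − 1 = 4, and hence tw(G) ≤ 4.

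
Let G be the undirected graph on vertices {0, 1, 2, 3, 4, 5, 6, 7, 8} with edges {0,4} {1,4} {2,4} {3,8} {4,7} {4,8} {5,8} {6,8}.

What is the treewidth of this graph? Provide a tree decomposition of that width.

Treewidth 1.
One such decomposition:
Bags: B1 = {3, 8}  B2 = {4, 8}  B3 = {5, 8}  B4 = {1, 4}  B5 = {2, 4}  B6 = {4, 7}  B7 = {0, 4}  B8 = {6, 8}
Tree: B1–B2, B2–B3, B2–B4, B4–B5, B4–B6, B4–B7, B2–B8

Each bag holds 2 vertices, so the decomposition has width 1, which upper-bounds the treewidth. Any graph with an edge has treewidth ≥ 1, and G has the edge 8–3. The upper and lower bounds meet at 1, so that is the treewidth.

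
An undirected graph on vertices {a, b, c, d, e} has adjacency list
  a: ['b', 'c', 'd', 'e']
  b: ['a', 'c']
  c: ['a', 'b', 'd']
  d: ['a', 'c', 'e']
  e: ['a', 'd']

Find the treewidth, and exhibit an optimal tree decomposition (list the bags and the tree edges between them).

The largest bag has 3 vertices, giving width 2; this decomposition certifies tw(G) ≤ 2. On the other hand G contains the 3-clique {a, d, e}. A clique must lie in a single bag of any decomposition, so no decomposition can have width below 2. Therefore the treewidth is 2.

Treewidth 2.
Bags: B1 = {a, c, d}  B2 = {a, b, c}  B3 = {a, d, e}
Tree: B1–B2, B1–B3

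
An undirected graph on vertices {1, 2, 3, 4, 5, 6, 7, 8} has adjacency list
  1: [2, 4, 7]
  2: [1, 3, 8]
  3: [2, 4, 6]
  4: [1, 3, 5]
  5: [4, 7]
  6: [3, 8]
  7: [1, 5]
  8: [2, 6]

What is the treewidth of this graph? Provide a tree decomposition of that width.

Treewidth 2.
Bags: B1 = {2, 6, 8}  B2 = {2, 3, 6}  B3 = {1, 2, 3}  B4 = {1, 3, 4}  B5 = {1, 4, 7}  B6 = {4, 5, 7}
Tree: B1–B2, B2–B3, B3–B4, B4–B5, B5–B6

The largest bag has 3 vertices, giving width 2; this decomposition certifies tw(G) ≤ 2. The edges 8–6–3–2–8 form a cycle, so G is not a tree and its treewidth is at least 2. The upper and lower bounds meet at 2, so that is the treewidth.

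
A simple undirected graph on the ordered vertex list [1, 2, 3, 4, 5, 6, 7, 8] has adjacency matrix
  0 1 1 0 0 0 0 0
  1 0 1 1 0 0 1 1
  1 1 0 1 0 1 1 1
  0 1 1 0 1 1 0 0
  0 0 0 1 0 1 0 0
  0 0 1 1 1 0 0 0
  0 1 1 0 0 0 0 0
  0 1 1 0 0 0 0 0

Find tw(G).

A width-2 tree decomposition is:
Bags: B1 = {2, 3, 8}  B2 = {2, 3, 4}  B3 = {1, 2, 3}  B4 = {3, 4, 6}  B5 = {2, 3, 7}  B6 = {4, 5, 6}
Tree: B1–B2, B1–B3, B2–B4, B2–B5, B4–B6
Every bag has size at most 3, so the width is 3 − 1 = 2 and tw(G) ≤ 2. On the other hand G contains the 3-clique {2, 3, 8}. A clique must lie in a single bag of any decomposition, so no decomposition can have width below 2. Hence tw(G) = 2 exactly.

2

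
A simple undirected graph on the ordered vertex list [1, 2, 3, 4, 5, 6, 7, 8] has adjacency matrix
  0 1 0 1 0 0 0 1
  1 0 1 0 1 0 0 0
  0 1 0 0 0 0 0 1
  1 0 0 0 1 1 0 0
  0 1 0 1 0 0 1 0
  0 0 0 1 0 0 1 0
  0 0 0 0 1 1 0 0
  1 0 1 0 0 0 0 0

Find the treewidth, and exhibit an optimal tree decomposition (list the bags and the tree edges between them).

Every bag has size at most 3, so the width is 3 − 1 = 2 and tw(G) ≤ 2. For the lower bound, G contains the cycle 6–7–5–4–6, so G is not a forest; only forests have treewidth ≤ 1, hence tw(G) ≥ 2. The upper and lower bounds meet at 2, so that is the treewidth.

Treewidth 2.
One optimal decomposition is:
Bags: B1 = {4, 6, 7}  B2 = {4, 5, 7}  B3 = {1, 4, 5}  B4 = {1, 2, 5}  B5 = {1, 2, 8}  B6 = {2, 3, 8}
Tree: B1–B2, B2–B3, B3–B4, B4–B5, B5–B6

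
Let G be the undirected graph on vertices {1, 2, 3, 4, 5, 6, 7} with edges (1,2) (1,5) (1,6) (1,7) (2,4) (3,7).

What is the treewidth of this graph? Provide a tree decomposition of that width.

Each bag holds 2 vertices, so the decomposition has width 1, which upper-bounds the treewidth. Any graph with an edge has treewidth ≥ 1, and G has the edge 6–1. Combining the bounds, tw(G) = 1.

Treewidth 1.
One such decomposition:
Bags: B1 = {1, 6}  B2 = {1, 7}  B3 = {1, 5}  B4 = {3, 7}  B5 = {1, 2}  B6 = {2, 4}
Tree: B1–B2, B1–B3, B2–B4, B3–B5, B5–B6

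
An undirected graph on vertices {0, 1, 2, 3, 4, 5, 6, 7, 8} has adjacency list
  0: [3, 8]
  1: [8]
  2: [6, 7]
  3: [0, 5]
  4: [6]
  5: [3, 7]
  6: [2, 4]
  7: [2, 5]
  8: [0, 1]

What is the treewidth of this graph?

A width-1 tree decomposition is:
Bags: B1 = {1, 8}  B2 = {0, 8}  B3 = {0, 3}  B4 = {3, 5}  B5 = {5, 7}  B6 = {2, 7}  B7 = {2, 6}  B8 = {4, 6}
Tree: B1–B2, B2–B3, B3–B4, B4–B5, B5–B6, B6–B7, B7–B8
Each bag holds 2 vertices, so the decomposition has width 1, which upper-bounds the treewidth. Any graph with an edge has treewidth ≥ 1, and G has the edge 1–8. Combining the bounds, tw(G) = 1.

1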